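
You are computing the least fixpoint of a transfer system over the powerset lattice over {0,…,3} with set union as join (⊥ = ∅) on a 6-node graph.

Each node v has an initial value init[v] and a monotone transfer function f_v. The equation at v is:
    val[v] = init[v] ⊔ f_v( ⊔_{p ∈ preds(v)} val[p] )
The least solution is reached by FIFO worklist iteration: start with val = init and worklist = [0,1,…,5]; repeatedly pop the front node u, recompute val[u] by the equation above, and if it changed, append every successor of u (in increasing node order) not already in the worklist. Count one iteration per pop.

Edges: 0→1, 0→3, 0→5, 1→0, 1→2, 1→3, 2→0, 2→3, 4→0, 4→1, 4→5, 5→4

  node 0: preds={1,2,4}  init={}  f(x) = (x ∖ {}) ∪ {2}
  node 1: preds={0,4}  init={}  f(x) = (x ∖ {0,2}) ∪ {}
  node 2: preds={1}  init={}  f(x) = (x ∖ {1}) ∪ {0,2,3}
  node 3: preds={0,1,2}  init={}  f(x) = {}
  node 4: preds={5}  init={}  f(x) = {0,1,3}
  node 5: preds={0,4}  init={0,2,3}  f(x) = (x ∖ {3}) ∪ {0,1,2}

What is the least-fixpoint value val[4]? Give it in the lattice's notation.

{0,1,3}

Trace (13 dequeues):
  [1] u=0 | in {} | out {2} | prev {} | push {}
  [2] u=1 | in {2} | out {} | ==
  [3] u=2 | in {} | out {0,2,3} | prev {} | push {0}
  [4] u=3 | in {0,2,3} | out {} | ==
  [5] u=4 | in {0,2,3} | out {0,1,3} | prev {} | push {1}
  [6] u=5 | in {0,1,2,3} | out {0,1,2,3} | prev {0,2,3} | push {4}
  [7] u=0 | in {0,1,2,3} | out {0,1,2,3} | prev {2} | push {3,5}
  [8] u=1 | in {0,1,2,3} | out {1,3} | prev {} | push {0,2}
  [9] u=4 | in {0,1,2,3} | out {0,1,3} | ==
  [10] u=3 | in {0,1,2,3} | out {} | ==
  [11] u=5 | in {0,1,2,3} | out {0,1,2,3} | ==
  [12] u=0 | in {0,1,2,3} | out {0,1,2,3} | ==
  [13] u=2 | in {1,3} | out {0,2,3} | ==

Converged values:
  [0] {0,1,2,3}
  [1] {1,3}
  [2] {0,2,3}
  [3] {}
  [4] {0,1,3}
  [5] {0,1,2,3}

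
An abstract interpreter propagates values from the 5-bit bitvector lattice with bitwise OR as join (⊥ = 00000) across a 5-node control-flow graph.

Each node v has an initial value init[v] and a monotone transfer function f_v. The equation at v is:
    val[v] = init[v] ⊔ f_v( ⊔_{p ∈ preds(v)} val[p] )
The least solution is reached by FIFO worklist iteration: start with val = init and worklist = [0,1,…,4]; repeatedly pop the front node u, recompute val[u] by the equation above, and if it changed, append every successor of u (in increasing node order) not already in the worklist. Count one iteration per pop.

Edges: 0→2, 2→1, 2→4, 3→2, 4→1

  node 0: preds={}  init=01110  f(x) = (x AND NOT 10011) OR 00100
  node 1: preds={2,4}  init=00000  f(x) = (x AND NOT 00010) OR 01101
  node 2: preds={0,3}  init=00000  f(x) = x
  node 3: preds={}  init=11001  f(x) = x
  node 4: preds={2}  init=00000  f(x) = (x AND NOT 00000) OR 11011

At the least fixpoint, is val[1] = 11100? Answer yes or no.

Trace (6 dequeues):
  [1] u=0 | in 00000 | out 01110 | ==
  [2] u=1 | in 00000 | out 01101 | prev 00000 | push {}
  [3] u=2 | in 11111 | out 11111 | prev 00000 | push {1}
  [4] u=3 | in 00000 | out 11001 | ==
  [5] u=4 | in 11111 | out 11111 | prev 00000 | push {}
  [6] u=1 | in 11111 | out 11101 | prev 01101 | push {}

Converged values:
  [0] 01110
  [1] 11101
  [2] 11111
  [3] 11001
  [4] 11111

no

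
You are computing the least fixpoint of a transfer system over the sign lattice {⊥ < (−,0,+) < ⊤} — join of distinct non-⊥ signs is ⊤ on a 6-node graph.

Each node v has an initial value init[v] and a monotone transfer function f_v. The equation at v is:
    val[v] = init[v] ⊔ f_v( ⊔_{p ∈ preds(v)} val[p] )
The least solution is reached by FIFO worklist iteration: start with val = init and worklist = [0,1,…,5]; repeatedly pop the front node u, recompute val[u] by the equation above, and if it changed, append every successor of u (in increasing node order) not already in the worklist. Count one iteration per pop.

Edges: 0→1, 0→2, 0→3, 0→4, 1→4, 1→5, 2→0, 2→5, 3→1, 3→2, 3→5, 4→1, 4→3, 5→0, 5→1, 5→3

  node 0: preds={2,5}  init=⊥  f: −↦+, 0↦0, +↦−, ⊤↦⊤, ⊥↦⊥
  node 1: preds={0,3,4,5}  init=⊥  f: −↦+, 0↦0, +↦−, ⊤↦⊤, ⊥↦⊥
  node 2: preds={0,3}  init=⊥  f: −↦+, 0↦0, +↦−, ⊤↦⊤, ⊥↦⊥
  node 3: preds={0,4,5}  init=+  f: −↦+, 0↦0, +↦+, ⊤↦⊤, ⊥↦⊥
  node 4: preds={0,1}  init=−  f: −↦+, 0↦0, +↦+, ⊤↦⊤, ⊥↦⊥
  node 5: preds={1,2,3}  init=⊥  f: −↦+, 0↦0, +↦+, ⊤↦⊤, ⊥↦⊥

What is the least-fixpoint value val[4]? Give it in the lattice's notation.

⊤

Trace (14 dequeues):
  [1] u=0 | in ⊥ | out ⊥ | ==
  [2] u=1 | in ⊤ | out ⊤ | prev ⊥ | push {}
  [3] u=2 | in + | out − | prev ⊥ | push {0}
  [4] u=3 | in − | out + | ==
  [5] u=4 | in ⊤ | out ⊤ | prev − | push {1,3}
  [6] u=5 | in ⊤ | out ⊤ | prev ⊥ | push {}
  [7] u=0 | in ⊤ | out ⊤ | prev ⊥ | push {2,4}
  [8] u=1 | in ⊤ | out ⊤ | ==
  [9] u=3 | in ⊤ | out ⊤ | prev + | push {1,5}
  [10] u=2 | in ⊤ | out ⊤ | prev − | push {0}
  [11] u=4 | in ⊤ | out ⊤ | ==
  [12] u=1 | in ⊤ | out ⊤ | ==
  [13] u=5 | in ⊤ | out ⊤ | ==
  [14] u=0 | in ⊤ | out ⊤ | ==

Converged values:
  [0] ⊤
  [1] ⊤
  [2] ⊤
  [3] ⊤
  [4] ⊤
  [5] ⊤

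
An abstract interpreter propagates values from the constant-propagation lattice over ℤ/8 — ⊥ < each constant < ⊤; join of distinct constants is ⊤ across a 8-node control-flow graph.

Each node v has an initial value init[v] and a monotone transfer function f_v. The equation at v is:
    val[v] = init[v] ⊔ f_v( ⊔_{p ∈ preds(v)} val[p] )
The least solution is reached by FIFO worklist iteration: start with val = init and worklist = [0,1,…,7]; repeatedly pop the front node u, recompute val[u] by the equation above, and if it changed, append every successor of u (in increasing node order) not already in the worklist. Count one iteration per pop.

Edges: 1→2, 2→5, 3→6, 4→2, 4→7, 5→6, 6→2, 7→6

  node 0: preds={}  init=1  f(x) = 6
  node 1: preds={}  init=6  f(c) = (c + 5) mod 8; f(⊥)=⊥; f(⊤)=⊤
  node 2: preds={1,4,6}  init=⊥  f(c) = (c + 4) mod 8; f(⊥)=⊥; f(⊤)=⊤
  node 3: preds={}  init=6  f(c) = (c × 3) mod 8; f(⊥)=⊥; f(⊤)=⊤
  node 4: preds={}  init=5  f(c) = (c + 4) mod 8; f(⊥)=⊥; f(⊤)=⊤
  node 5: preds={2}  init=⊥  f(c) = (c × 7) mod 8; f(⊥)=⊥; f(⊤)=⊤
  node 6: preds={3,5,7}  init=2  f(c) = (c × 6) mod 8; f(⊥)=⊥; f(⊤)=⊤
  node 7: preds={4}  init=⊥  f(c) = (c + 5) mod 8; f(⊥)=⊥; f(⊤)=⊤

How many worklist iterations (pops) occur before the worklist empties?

10

Iteration log — 10 steps:
  step 1. node 0  ⊔preds=⊥  new=⊤  old=1  +wl: 
  step 2. node 1  ⊔preds=⊥  new=6  stable
  step 3. node 2  ⊔preds=⊤  new=⊤  old=⊥  +wl: 
  step 4. node 3  ⊔preds=⊥  new=6  stable
  step 5. node 4  ⊔preds=⊥  new=5  stable
  step 6. node 5  ⊔preds=⊤  new=⊤  old=⊥  +wl: 
  step 7. node 6  ⊔preds=⊤  new=⊤  old=2  +wl: 2
  step 8. node 7  ⊔preds=5  new=2  old=⊥  +wl: 6
  step 9. node 2  ⊔preds=⊤  new=⊤  stable
  step 10. node 6  ⊔preds=⊤  new=⊤  stable

Least fixpoint reached:
  node 0: ⊤
  node 1: 6
  node 2: ⊤
  node 3: 6
  node 4: 5
  node 5: ⊤
  node 6: ⊤
  node 7: 2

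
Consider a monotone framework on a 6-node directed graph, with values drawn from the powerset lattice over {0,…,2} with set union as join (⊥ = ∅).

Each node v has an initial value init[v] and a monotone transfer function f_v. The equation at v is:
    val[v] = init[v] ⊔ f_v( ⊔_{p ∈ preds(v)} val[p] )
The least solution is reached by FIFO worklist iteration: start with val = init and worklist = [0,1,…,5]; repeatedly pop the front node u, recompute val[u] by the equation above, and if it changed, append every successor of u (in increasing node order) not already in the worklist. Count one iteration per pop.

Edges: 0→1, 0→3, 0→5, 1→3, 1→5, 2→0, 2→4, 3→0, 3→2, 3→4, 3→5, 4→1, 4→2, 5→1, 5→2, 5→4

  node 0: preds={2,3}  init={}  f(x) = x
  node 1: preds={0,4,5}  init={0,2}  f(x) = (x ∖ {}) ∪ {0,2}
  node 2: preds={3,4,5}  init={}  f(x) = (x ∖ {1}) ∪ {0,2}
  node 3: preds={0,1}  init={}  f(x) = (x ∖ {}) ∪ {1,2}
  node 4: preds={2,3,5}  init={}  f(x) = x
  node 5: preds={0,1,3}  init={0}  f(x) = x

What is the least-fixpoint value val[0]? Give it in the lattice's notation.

{0,1,2}

Trace (12 dequeues):
  [1] u=0 | in {} | out {} | ==
  [2] u=1 | in {0} | out {0,2} | ==
  [3] u=2 | in {0} | out {0,2} | prev {} | push {0}
  [4] u=3 | in {0,2} | out {0,1,2} | prev {} | push {2}
  [5] u=4 | in {0,1,2} | out {0,1,2} | prev {} | push {1}
  [6] u=5 | in {0,1,2} | out {0,1,2} | prev {0} | push {4}
  [7] u=0 | in {0,1,2} | out {0,1,2} | prev {} | push {3,5}
  [8] u=2 | in {0,1,2} | out {0,2} | ==
  [9] u=1 | in {0,1,2} | out {0,1,2} | prev {0,2} | push {}
  [10] u=4 | in {0,1,2} | out {0,1,2} | ==
  [11] u=3 | in {0,1,2} | out {0,1,2} | ==
  [12] u=5 | in {0,1,2} | out {0,1,2} | ==

Converged values:
  [0] {0,1,2}
  [1] {0,1,2}
  [2] {0,2}
  [3] {0,1,2}
  [4] {0,1,2}
  [5] {0,1,2}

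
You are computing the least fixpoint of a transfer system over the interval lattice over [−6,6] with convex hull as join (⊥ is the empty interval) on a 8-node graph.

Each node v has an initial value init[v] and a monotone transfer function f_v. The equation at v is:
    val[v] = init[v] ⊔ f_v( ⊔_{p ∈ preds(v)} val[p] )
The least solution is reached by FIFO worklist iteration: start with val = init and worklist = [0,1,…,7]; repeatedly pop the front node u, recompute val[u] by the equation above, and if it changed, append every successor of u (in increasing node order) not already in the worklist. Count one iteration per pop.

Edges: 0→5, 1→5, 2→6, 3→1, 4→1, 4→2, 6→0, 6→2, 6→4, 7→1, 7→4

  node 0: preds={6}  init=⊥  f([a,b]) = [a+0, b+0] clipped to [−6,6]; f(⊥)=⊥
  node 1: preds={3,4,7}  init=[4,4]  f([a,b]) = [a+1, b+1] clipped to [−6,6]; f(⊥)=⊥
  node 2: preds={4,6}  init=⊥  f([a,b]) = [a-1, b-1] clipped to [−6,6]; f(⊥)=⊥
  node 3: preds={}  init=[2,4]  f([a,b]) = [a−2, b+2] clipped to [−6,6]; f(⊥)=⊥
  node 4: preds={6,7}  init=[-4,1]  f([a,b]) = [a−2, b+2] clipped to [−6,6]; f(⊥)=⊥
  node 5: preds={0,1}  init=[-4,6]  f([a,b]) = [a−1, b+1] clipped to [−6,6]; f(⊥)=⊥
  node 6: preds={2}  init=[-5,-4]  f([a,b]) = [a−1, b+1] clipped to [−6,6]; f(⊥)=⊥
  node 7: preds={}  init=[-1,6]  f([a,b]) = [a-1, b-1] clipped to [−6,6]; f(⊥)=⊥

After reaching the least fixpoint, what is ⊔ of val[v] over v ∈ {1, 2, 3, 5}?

[-6,6]

Iteration log — 18 steps:
  step 1. node 0  ⊔preds=[-5,-4]  new=[-5,-4]  old=⊥  +wl: 
  step 2. node 1  ⊔preds=[-4,6]  new=[-3,6]  old=[4,4]  +wl: 
  step 3. node 2  ⊔preds=[-5,1]  new=[-6,0]  old=⊥  +wl: 
  step 4. node 3  ⊔preds=⊥  new=[2,4]  stable
  step 5. node 4  ⊔preds=[-5,6]  new=[-6,6]  old=[-4,1]  +wl: 1,2
  step 6. node 5  ⊔preds=[-5,6]  new=[-6,6]  old=[-4,6]  +wl: 
  step 7. node 6  ⊔preds=[-6,0]  new=[-6,1]  old=[-5,-4]  +wl: 0,4
  step 8. node 7  ⊔preds=⊥  new=[-1,6]  stable
  step 9. node 1  ⊔preds=[-6,6]  new=[-5,6]  old=[-3,6]  +wl: 5
  step 10. node 2  ⊔preds=[-6,6]  new=[-6,5]  old=[-6,0]  +wl: 6
  step 11. node 0  ⊔preds=[-6,1]  new=[-6,1]  old=[-5,-4]  +wl: 
  step 12. node 4  ⊔preds=[-6,6]  new=[-6,6]  stable
  step 13. node 5  ⊔preds=[-6,6]  new=[-6,6]  stable
  step 14. node 6  ⊔preds=[-6,5]  new=[-6,6]  old=[-6,1]  +wl: 0,2,4
  step 15. node 0  ⊔preds=[-6,6]  new=[-6,6]  old=[-6,1]  +wl: 5
  step 16. node 2  ⊔preds=[-6,6]  new=[-6,5]  stable
  step 17. node 4  ⊔preds=[-6,6]  new=[-6,6]  stable
  step 18. node 5  ⊔preds=[-6,6]  new=[-6,6]  stable

Least fixpoint reached:
  node 0: [-6,6]
  node 1: [-5,6]
  node 2: [-6,5]
  node 3: [2,4]
  node 4: [-6,6]
  node 5: [-6,6]
  node 6: [-6,6]
  node 7: [-1,6]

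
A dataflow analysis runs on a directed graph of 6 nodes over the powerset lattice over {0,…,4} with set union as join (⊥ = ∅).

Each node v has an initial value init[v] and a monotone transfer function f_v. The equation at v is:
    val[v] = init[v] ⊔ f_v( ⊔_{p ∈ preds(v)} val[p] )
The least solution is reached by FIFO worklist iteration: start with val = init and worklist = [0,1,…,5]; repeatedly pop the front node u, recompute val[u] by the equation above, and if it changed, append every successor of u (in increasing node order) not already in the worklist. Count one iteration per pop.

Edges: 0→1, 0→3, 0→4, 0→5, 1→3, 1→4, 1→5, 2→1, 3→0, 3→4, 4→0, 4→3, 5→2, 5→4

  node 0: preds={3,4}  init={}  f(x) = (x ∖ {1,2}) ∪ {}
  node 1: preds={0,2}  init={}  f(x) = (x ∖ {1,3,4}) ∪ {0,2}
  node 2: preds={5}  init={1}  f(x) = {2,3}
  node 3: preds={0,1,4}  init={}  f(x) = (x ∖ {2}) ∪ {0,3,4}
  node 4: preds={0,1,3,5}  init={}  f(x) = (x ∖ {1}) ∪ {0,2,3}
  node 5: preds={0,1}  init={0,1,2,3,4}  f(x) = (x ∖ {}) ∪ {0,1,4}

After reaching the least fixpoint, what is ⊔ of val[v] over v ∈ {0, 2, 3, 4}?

{0,1,2,3,4}

Iteration log — 12 steps:
  step 1. node 0  ⊔preds={}  new={}  stable
  step 2. node 1  ⊔preds={1}  new={0,2}  old={}  +wl: 
  step 3. node 2  ⊔preds={0,1,2,3,4}  new={1,2,3}  old={1}  +wl: 1
  step 4. node 3  ⊔preds={0,2}  new={0,3,4}  old={}  +wl: 0
  step 5. node 4  ⊔preds={0,1,2,3,4}  new={0,2,3,4}  old={}  +wl: 3
  step 6. node 5  ⊔preds={0,2}  new={0,1,2,3,4}  stable
  step 7. node 1  ⊔preds={1,2,3}  new={0,2}  stable
  step 8. node 0  ⊔preds={0,2,3,4}  new={0,3,4}  old={}  +wl: 1,4,5
  step 9. node 3  ⊔preds={0,2,3,4}  new={0,3,4}  stable
  step 10. node 1  ⊔preds={0,1,2,3,4}  new={0,2}  stable
  step 11. node 4  ⊔preds={0,1,2,3,4}  new={0,2,3,4}  stable
  step 12. node 5  ⊔preds={0,2,3,4}  new={0,1,2,3,4}  stable

Least fixpoint reached:
  node 0: {0,3,4}
  node 1: {0,2}
  node 2: {1,2,3}
  node 3: {0,3,4}
  node 4: {0,2,3,4}
  node 5: {0,1,2,3,4}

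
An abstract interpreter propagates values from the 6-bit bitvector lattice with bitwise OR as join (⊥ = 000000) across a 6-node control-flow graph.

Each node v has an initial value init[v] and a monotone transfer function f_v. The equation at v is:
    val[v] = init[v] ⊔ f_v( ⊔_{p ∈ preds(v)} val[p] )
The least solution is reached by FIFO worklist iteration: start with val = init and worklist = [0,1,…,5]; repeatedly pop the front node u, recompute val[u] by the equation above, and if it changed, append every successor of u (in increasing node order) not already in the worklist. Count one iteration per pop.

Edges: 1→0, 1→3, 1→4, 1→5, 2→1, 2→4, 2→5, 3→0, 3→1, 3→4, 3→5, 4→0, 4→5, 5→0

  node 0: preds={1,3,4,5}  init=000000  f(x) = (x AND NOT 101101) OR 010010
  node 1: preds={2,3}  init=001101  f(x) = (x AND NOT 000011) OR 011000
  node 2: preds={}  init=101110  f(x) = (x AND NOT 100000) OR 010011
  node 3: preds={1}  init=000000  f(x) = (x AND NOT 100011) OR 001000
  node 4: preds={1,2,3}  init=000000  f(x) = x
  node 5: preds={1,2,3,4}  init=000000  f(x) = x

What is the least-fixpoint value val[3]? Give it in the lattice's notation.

Trace (8 dequeues):
  [1] u=0 | in 001101 | out 010010 | prev 000000 | push {}
  [2] u=1 | in 101110 | out 111101 | prev 001101 | push {0}
  [3] u=2 | in 000000 | out 111111 | prev 101110 | push {1}
  [4] u=3 | in 111101 | out 011100 | prev 000000 | push {}
  [5] u=4 | in 111111 | out 111111 | prev 000000 | push {}
  [6] u=5 | in 111111 | out 111111 | prev 000000 | push {}
  [7] u=0 | in 111111 | out 010010 | ==
  [8] u=1 | in 111111 | out 111101 | ==

Converged values:
  [0] 010010
  [1] 111101
  [2] 111111
  [3] 011100
  [4] 111111
  [5] 111111

011100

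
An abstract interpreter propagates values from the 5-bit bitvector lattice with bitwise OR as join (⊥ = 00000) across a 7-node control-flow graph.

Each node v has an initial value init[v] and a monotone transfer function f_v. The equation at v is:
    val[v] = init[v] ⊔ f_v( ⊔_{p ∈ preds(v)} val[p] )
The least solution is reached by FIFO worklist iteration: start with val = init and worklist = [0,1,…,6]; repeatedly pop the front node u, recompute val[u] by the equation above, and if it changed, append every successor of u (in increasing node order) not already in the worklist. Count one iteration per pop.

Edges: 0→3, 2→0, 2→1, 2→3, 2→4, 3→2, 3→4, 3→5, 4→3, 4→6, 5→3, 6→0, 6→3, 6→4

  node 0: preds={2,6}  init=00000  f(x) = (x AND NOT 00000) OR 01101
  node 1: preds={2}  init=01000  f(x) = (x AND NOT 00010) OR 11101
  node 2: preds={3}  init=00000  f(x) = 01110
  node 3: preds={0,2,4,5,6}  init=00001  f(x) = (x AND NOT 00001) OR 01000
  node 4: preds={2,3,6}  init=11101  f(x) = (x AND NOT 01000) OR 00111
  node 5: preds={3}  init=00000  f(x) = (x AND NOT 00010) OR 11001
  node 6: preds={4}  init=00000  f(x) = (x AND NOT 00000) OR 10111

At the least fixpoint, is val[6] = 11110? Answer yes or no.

no

Worklist (12 pops):
  #1 pop 0: in=00000 → 01101 (was 00000); enqueue []
  #2 pop 1: in=00000 → 11101 (was 01000); enqueue []
  #3 pop 2: in=00001 → 01110 (was 00000); enqueue [0,1]
  #4 pop 3: in=11111 → 11111 (was 00001); enqueue [2]
  #5 pop 4: in=11111 → 11111 (was 11101); enqueue [3]
  #6 pop 5: in=11111 → 11101 (was 00000); enqueue []
  #7 pop 6: in=11111 → 11111 (was 00000); enqueue [4]
  #8 pop 0: in=11111 → 11111 (was 01101); enqueue []
  #9 pop 1: in=01110 → 11101 (no change)
  #10 pop 2: in=11111 → 01110 (no change)
  #11 pop 3: in=11111 → 11111 (no change)
  #12 pop 4: in=11111 → 11111 (no change)

Fixpoint:
  val[0] = 11111
  val[1] = 11101
  val[2] = 01110
  val[3] = 11111
  val[4] = 11111
  val[5] = 11101
  val[6] = 11111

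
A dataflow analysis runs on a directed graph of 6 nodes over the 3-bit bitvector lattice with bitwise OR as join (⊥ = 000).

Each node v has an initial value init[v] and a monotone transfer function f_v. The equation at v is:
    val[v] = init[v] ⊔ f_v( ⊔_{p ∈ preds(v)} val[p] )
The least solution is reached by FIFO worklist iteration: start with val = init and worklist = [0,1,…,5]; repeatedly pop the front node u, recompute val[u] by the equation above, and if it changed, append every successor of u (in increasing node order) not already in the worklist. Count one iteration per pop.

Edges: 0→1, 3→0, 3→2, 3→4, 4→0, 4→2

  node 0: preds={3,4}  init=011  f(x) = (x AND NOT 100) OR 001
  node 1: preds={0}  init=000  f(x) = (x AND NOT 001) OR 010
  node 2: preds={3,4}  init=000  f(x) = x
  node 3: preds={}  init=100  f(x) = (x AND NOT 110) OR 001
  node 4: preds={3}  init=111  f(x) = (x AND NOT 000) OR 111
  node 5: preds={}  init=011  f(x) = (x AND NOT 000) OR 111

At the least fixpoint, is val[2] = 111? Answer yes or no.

yes

Iteration log — 8 steps:
  step 1. node 0  ⊔preds=111  new=011  stable
  step 2. node 1  ⊔preds=011  new=010  old=000  +wl: 
  step 3. node 2  ⊔preds=111  new=111  old=000  +wl: 
  step 4. node 3  ⊔preds=000  new=101  old=100  +wl: 0,2
  step 5. node 4  ⊔preds=101  new=111  stable
  step 6. node 5  ⊔preds=000  new=111  old=011  +wl: 
  step 7. node 0  ⊔preds=111  new=011  stable
  step 8. node 2  ⊔preds=111  new=111  stable

Least fixpoint reached:
  node 0: 011
  node 1: 010
  node 2: 111
  node 3: 101
  node 4: 111
  node 5: 111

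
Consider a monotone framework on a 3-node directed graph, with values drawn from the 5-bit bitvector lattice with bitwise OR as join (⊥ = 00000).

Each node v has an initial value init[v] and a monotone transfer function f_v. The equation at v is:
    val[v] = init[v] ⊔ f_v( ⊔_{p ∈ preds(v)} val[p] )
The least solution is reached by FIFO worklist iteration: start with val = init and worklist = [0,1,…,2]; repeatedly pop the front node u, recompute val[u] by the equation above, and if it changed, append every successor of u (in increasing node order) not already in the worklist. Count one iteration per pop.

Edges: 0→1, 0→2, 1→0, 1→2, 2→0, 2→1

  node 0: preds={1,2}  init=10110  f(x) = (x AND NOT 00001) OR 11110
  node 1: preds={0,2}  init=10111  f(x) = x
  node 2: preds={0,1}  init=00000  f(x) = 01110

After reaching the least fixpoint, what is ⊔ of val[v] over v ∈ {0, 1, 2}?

Worklist (5 pops):
  #1 pop 0: in=10111 → 11110 (was 10110); enqueue []
  #2 pop 1: in=11110 → 11111 (was 10111); enqueue [0]
  #3 pop 2: in=11111 → 01110 (was 00000); enqueue [1]
  #4 pop 0: in=11111 → 11110 (no change)
  #5 pop 1: in=11110 → 11111 (no change)

Fixpoint:
  val[0] = 11110
  val[1] = 11111
  val[2] = 01110

11111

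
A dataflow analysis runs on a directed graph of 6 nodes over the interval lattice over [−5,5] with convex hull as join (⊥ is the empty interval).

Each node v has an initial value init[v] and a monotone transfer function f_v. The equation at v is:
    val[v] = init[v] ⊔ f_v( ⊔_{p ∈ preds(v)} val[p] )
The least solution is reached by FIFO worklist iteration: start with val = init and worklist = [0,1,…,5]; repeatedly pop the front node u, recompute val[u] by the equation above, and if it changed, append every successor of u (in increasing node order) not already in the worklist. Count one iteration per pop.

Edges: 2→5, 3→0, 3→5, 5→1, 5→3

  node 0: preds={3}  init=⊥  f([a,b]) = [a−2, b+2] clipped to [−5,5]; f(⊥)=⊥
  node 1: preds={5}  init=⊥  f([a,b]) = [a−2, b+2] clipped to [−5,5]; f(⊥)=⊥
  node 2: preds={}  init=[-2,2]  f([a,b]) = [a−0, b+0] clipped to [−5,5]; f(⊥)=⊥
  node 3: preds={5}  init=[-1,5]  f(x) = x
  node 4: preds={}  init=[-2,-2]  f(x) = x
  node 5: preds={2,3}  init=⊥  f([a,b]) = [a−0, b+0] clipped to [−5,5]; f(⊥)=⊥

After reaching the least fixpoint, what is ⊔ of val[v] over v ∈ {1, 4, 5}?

Iteration log — 10 steps:
  step 1. node 0  ⊔preds=[-1,5]  new=[-3,5]  old=⊥  +wl: 
  step 2. node 1  ⊔preds=⊥  new=⊥  stable
  step 3. node 2  ⊔preds=⊥  new=[-2,2]  stable
  step 4. node 3  ⊔preds=⊥  new=[-1,5]  stable
  step 5. node 4  ⊔preds=⊥  new=[-2,-2]  stable
  step 6. node 5  ⊔preds=[-2,5]  new=[-2,5]  old=⊥  +wl: 1,3
  step 7. node 1  ⊔preds=[-2,5]  new=[-4,5]  old=⊥  +wl: 
  step 8. node 3  ⊔preds=[-2,5]  new=[-2,5]  old=[-1,5]  +wl: 0,5
  step 9. node 0  ⊔preds=[-2,5]  new=[-4,5]  old=[-3,5]  +wl: 
  step 10. node 5  ⊔preds=[-2,5]  new=[-2,5]  stable

Least fixpoint reached:
  node 0: [-4,5]
  node 1: [-4,5]
  node 2: [-2,2]
  node 3: [-2,5]
  node 4: [-2,-2]
  node 5: [-2,5]

[-4,5]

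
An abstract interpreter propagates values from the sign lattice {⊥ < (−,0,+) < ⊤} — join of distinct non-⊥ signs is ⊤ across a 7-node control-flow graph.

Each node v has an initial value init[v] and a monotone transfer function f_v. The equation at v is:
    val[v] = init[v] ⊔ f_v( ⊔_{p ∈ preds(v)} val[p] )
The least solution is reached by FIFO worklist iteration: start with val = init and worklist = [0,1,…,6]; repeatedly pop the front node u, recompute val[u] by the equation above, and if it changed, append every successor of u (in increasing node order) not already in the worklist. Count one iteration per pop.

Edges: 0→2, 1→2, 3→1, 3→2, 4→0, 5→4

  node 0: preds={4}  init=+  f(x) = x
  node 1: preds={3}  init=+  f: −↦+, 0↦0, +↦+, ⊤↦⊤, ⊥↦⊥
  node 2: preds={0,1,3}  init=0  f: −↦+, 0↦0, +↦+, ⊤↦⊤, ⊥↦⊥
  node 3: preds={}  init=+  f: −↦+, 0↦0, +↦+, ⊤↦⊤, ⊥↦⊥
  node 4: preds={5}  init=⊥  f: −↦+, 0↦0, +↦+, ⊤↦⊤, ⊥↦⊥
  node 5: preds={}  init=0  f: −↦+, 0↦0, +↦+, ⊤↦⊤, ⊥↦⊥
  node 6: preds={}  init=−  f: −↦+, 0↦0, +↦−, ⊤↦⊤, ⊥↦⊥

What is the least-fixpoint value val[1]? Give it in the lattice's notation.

Worklist (9 pops):
  #1 pop 0: in=⊥ → + (no change)
  #2 pop 1: in=+ → + (no change)
  #3 pop 2: in=+ → ⊤ (was 0); enqueue []
  #4 pop 3: in=⊥ → + (no change)
  #5 pop 4: in=0 → 0 (was ⊥); enqueue [0]
  #6 pop 5: in=⊥ → 0 (no change)
  #7 pop 6: in=⊥ → − (no change)
  #8 pop 0: in=0 → ⊤ (was +); enqueue [2]
  #9 pop 2: in=⊤ → ⊤ (no change)

Fixpoint:
  val[0] = ⊤
  val[1] = +
  val[2] = ⊤
  val[3] = +
  val[4] = 0
  val[5] = 0
  val[6] = −

+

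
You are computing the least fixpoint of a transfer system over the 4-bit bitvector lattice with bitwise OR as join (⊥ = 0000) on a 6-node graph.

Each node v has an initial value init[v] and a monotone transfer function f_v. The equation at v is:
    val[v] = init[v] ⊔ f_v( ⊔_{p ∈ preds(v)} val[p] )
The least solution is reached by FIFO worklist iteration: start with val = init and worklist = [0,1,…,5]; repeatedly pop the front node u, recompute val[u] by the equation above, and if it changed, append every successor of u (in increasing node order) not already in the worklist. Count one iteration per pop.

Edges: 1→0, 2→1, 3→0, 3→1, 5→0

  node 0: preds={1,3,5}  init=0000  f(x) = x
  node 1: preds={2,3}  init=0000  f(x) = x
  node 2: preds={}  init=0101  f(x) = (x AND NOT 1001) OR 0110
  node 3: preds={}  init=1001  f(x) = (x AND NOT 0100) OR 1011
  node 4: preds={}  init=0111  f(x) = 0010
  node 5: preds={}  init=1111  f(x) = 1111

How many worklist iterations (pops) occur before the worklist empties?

9

Trace (9 dequeues):
  [1] u=0 | in 1111 | out 1111 | prev 0000 | push {}
  [2] u=1 | in 1101 | out 1101 | prev 0000 | push {0}
  [3] u=2 | in 0000 | out 0111 | prev 0101 | push {1}
  [4] u=3 | in 0000 | out 1011 | prev 1001 | push {}
  [5] u=4 | in 0000 | out 0111 | ==
  [6] u=5 | in 0000 | out 1111 | ==
  [7] u=0 | in 1111 | out 1111 | ==
  [8] u=1 | in 1111 | out 1111 | prev 1101 | push {0}
  [9] u=0 | in 1111 | out 1111 | ==

Converged values:
  [0] 1111
  [1] 1111
  [2] 0111
  [3] 1011
  [4] 0111
  [5] 1111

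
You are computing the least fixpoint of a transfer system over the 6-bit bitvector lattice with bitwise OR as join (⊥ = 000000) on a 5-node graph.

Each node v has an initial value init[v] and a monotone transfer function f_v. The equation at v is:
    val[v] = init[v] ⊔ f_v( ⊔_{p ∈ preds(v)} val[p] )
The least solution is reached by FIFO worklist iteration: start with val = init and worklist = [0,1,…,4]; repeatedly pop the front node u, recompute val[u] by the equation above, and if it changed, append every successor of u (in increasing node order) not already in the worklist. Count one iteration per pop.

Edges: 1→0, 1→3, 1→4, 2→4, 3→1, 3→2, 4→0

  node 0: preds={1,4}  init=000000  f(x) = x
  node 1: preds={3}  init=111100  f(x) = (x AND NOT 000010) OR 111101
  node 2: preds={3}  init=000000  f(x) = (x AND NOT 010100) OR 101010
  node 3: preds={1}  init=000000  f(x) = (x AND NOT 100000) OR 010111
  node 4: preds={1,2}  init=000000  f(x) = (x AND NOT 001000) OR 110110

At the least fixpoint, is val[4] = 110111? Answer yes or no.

Trace (9 dequeues):
  [1] u=0 | in 111100 | out 111100 | prev 000000 | push {}
  [2] u=1 | in 000000 | out 111101 | prev 111100 | push {0}
  [3] u=2 | in 000000 | out 101010 | prev 000000 | push {}
  [4] u=3 | in 111101 | out 011111 | prev 000000 | push {1,2}
  [5] u=4 | in 111111 | out 110111 | prev 000000 | push {}
  [6] u=0 | in 111111 | out 111111 | prev 111100 | push {}
  [7] u=1 | in 011111 | out 111101 | ==
  [8] u=2 | in 011111 | out 101011 | prev 101010 | push {4}
  [9] u=4 | in 111111 | out 110111 | ==

Converged values:
  [0] 111111
  [1] 111101
  [2] 101011
  [3] 011111
  [4] 110111

yes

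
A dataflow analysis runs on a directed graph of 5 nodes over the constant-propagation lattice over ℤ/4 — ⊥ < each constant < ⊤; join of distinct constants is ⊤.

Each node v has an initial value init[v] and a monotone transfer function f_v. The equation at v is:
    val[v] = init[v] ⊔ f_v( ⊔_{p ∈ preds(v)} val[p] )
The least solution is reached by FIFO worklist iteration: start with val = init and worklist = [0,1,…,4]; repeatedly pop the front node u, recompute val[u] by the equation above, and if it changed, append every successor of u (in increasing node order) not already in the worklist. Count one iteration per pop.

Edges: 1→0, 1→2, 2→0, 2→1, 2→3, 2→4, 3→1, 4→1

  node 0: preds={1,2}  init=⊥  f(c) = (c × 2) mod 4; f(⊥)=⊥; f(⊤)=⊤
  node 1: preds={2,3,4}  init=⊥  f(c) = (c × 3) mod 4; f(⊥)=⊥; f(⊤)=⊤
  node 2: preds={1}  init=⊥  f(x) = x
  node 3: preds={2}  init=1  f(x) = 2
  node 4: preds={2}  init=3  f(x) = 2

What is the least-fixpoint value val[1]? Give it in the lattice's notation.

Trace (7 dequeues):
  [1] u=0 | in ⊥ | out ⊥ | ==
  [2] u=1 | in ⊤ | out ⊤ | prev ⊥ | push {0}
  [3] u=2 | in ⊤ | out ⊤ | prev ⊥ | push {1}
  [4] u=3 | in ⊤ | out ⊤ | prev 1 | push {}
  [5] u=4 | in ⊤ | out ⊤ | prev 3 | push {}
  [6] u=0 | in ⊤ | out ⊤ | prev ⊥ | push {}
  [7] u=1 | in ⊤ | out ⊤ | ==

Converged values:
  [0] ⊤
  [1] ⊤
  [2] ⊤
  [3] ⊤
  [4] ⊤

⊤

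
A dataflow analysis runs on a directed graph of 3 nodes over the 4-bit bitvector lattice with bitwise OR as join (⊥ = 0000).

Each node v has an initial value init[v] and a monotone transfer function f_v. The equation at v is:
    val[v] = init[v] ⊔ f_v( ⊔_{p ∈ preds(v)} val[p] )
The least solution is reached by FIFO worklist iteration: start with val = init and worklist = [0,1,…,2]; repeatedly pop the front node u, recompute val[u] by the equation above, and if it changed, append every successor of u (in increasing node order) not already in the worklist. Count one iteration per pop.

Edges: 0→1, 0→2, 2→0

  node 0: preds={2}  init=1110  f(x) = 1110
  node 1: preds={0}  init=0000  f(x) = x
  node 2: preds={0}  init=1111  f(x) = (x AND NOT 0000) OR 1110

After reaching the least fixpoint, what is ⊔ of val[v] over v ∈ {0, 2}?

Worklist (3 pops):
  #1 pop 0: in=1111 → 1110 (no change)
  #2 pop 1: in=1110 → 1110 (was 0000); enqueue []
  #3 pop 2: in=1110 → 1111 (no change)

Fixpoint:
  val[0] = 1110
  val[1] = 1110
  val[2] = 1111

1111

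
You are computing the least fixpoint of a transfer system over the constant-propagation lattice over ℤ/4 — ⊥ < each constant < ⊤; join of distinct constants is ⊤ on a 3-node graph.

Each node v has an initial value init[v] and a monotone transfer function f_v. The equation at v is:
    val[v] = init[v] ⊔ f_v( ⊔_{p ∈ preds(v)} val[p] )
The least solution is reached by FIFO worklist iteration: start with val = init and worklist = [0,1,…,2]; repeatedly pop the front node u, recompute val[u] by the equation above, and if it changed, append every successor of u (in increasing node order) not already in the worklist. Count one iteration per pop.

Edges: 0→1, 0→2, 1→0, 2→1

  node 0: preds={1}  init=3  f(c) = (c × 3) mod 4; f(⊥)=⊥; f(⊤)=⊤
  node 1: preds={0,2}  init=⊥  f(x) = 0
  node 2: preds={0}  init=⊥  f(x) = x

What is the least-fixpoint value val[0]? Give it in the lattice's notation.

Iteration log — 7 steps:
  step 1. node 0  ⊔preds=⊥  new=3  stable
  step 2. node 1  ⊔preds=3  new=0  old=⊥  +wl: 0
  step 3. node 2  ⊔preds=3  new=3  old=⊥  +wl: 1
  step 4. node 0  ⊔preds=0  new=⊤  old=3  +wl: 2
  step 5. node 1  ⊔preds=⊤  new=0  stable
  step 6. node 2  ⊔preds=⊤  new=⊤  old=3  +wl: 1
  step 7. node 1  ⊔preds=⊤  new=0  stable

Least fixpoint reached:
  node 0: ⊤
  node 1: 0
  node 2: ⊤

⊤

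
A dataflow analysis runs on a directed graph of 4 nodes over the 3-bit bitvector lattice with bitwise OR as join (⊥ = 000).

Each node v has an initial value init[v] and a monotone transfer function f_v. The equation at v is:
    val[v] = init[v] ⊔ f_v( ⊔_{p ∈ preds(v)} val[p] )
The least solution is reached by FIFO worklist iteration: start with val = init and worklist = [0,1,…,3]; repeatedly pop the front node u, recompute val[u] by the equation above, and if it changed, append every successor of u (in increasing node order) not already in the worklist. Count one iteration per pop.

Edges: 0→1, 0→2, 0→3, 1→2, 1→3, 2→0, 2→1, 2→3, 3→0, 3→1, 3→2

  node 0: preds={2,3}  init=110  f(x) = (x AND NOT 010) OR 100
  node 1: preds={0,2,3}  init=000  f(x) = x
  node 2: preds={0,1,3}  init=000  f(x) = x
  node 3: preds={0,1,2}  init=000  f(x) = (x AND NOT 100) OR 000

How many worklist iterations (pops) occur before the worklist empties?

7

Trace (7 dequeues):
  [1] u=0 | in 000 | out 110 | ==
  [2] u=1 | in 110 | out 110 | prev 000 | push {}
  [3] u=2 | in 110 | out 110 | prev 000 | push {0,1}
  [4] u=3 | in 110 | out 010 | prev 000 | push {2}
  [5] u=0 | in 110 | out 110 | ==
  [6] u=1 | in 110 | out 110 | ==
  [7] u=2 | in 110 | out 110 | ==

Converged values:
  [0] 110
  [1] 110
  [2] 110
  [3] 010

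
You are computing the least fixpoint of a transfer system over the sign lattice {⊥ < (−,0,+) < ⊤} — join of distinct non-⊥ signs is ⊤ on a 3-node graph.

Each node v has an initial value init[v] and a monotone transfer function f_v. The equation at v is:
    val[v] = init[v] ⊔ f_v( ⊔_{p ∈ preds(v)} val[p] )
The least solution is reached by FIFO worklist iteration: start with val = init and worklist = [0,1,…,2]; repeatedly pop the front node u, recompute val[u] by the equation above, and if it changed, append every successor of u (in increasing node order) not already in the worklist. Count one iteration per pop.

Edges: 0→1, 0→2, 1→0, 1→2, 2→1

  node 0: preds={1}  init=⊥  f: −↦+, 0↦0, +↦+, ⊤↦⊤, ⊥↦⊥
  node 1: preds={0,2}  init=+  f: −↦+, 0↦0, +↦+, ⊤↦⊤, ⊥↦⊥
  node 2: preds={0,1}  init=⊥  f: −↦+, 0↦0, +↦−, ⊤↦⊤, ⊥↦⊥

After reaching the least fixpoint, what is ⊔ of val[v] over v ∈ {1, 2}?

⊤

Worklist (7 pops):
  #1 pop 0: in=+ → + (was ⊥); enqueue []
  #2 pop 1: in=+ → + (no change)
  #3 pop 2: in=+ → − (was ⊥); enqueue [1]
  #4 pop 1: in=⊤ → ⊤ (was +); enqueue [0,2]
  #5 pop 0: in=⊤ → ⊤ (was +); enqueue [1]
  #6 pop 2: in=⊤ → ⊤ (was −); enqueue []
  #7 pop 1: in=⊤ → ⊤ (no change)

Fixpoint:
  val[0] = ⊤
  val[1] = ⊤
  val[2] = ⊤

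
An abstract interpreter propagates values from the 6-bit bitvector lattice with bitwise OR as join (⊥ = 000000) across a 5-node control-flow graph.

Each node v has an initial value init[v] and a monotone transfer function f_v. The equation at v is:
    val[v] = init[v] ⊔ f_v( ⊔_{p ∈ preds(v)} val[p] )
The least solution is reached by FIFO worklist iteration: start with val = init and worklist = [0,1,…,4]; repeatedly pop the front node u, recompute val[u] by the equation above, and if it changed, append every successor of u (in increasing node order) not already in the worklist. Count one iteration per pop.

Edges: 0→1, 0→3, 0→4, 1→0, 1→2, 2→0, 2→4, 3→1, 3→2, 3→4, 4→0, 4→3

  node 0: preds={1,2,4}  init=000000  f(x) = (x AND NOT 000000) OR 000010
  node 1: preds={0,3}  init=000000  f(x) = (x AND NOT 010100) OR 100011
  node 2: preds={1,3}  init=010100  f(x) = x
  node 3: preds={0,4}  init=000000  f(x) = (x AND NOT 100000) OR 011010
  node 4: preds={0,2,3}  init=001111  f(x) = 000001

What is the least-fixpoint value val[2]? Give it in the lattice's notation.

Worklist (10 pops):
  #1 pop 0: in=011111 → 011111 (was 000000); enqueue []
  #2 pop 1: in=011111 → 101011 (was 000000); enqueue [0]
  #3 pop 2: in=101011 → 111111 (was 010100); enqueue []
  #4 pop 3: in=011111 → 011111 (was 000000); enqueue [1,2]
  #5 pop 4: in=111111 → 001111 (no change)
  #6 pop 0: in=111111 → 111111 (was 011111); enqueue [3,4]
  #7 pop 1: in=111111 → 101011 (no change)
  #8 pop 2: in=111111 → 111111 (no change)
  #9 pop 3: in=111111 → 011111 (no change)
  #10 pop 4: in=111111 → 001111 (no change)

Fixpoint:
  val[0] = 111111
  val[1] = 101011
  val[2] = 111111
  val[3] = 011111
  val[4] = 001111

111111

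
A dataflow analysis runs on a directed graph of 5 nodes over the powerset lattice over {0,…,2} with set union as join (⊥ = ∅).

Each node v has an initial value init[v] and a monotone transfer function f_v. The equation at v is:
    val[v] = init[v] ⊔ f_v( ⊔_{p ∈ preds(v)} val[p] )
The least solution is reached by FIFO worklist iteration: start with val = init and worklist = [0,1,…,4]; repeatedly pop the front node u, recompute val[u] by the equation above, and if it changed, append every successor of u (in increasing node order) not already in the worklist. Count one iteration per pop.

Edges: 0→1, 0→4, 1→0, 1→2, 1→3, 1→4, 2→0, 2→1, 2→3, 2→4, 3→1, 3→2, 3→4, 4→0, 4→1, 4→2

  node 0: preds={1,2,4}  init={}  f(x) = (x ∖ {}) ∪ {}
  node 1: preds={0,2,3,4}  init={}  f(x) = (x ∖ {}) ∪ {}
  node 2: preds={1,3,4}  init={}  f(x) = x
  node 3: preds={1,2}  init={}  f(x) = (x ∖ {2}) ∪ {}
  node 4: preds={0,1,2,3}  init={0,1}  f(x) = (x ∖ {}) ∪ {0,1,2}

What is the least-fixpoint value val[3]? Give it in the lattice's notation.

Worklist (12 pops):
  #1 pop 0: in={0,1} → {0,1} (was {}); enqueue []
  #2 pop 1: in={0,1} → {0,1} (was {}); enqueue [0]
  #3 pop 2: in={0,1} → {0,1} (was {}); enqueue [1]
  #4 pop 3: in={0,1} → {0,1} (was {}); enqueue [2]
  #5 pop 4: in={0,1} → {0,1,2} (was {0,1}); enqueue []
  #6 pop 0: in={0,1,2} → {0,1,2} (was {0,1}); enqueue [4]
  #7 pop 1: in={0,1,2} → {0,1,2} (was {0,1}); enqueue [0,3]
  #8 pop 2: in={0,1,2} → {0,1,2} (was {0,1}); enqueue [1]
  #9 pop 4: in={0,1,2} → {0,1,2} (no change)
  #10 pop 0: in={0,1,2} → {0,1,2} (no change)
  #11 pop 3: in={0,1,2} → {0,1} (no change)
  #12 pop 1: in={0,1,2} → {0,1,2} (no change)

Fixpoint:
  val[0] = {0,1,2}
  val[1] = {0,1,2}
  val[2] = {0,1,2}
  val[3] = {0,1}
  val[4] = {0,1,2}

{0,1}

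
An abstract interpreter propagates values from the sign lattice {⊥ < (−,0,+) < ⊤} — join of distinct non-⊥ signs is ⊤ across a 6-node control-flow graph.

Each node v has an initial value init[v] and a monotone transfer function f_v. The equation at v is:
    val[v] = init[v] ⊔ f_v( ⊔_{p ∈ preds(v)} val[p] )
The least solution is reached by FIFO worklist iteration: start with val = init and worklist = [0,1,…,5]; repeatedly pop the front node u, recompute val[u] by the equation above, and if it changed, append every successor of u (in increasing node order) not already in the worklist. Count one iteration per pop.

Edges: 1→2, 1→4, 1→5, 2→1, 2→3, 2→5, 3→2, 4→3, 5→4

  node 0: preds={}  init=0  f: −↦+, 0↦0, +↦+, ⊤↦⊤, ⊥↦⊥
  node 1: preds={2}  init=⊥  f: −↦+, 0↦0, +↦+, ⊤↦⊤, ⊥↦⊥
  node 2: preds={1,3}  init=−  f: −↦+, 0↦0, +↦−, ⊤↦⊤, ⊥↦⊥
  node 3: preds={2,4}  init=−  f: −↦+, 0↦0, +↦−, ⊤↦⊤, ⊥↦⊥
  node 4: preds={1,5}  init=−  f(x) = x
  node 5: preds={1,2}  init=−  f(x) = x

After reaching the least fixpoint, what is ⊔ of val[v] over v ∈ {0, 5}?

⊤

Trace (11 dequeues):
  [1] u=0 | in ⊥ | out 0 | ==
  [2] u=1 | in − | out + | prev ⊥ | push {}
  [3] u=2 | in ⊤ | out ⊤ | prev − | push {1}
  [4] u=3 | in ⊤ | out ⊤ | prev − | push {2}
  [5] u=4 | in ⊤ | out ⊤ | prev − | push {3}
  [6] u=5 | in ⊤ | out ⊤ | prev − | push {4}
  [7] u=1 | in ⊤ | out ⊤ | prev + | push {5}
  [8] u=2 | in ⊤ | out ⊤ | ==
  [9] u=3 | in ⊤ | out ⊤ | ==
  [10] u=4 | in ⊤ | out ⊤ | ==
  [11] u=5 | in ⊤ | out ⊤ | ==

Converged values:
  [0] 0
  [1] ⊤
  [2] ⊤
  [3] ⊤
  [4] ⊤
  [5] ⊤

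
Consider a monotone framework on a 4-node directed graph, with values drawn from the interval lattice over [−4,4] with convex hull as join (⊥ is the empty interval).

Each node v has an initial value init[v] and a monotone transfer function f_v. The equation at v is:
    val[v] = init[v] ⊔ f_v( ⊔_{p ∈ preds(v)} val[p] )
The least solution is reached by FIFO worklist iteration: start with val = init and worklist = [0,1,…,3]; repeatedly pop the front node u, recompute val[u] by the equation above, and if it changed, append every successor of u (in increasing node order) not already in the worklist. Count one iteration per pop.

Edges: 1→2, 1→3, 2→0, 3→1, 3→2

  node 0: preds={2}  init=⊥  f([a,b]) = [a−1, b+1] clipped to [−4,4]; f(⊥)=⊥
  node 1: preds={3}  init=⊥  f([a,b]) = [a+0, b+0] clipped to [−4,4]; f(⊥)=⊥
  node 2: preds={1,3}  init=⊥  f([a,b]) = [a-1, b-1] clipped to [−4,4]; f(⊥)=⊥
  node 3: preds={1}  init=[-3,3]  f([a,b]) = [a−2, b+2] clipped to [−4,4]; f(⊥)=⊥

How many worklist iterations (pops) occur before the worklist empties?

9

Worklist (9 pops):
  #1 pop 0: in=⊥ → ⊥ (no change)
  #2 pop 1: in=[-3,3] → [-3,3] (was ⊥); enqueue []
  #3 pop 2: in=[-3,3] → [-4,2] (was ⊥); enqueue [0]
  #4 pop 3: in=[-3,3] → [-4,4] (was [-3,3]); enqueue [1,2]
  #5 pop 0: in=[-4,2] → [-4,3] (was ⊥); enqueue []
  #6 pop 1: in=[-4,4] → [-4,4] (was [-3,3]); enqueue [3]
  #7 pop 2: in=[-4,4] → [-4,3] (was [-4,2]); enqueue [0]
  #8 pop 3: in=[-4,4] → [-4,4] (no change)
  #9 pop 0: in=[-4,3] → [-4,4] (was [-4,3]); enqueue []

Fixpoint:
  val[0] = [-4,4]
  val[1] = [-4,4]
  val[2] = [-4,3]
  val[3] = [-4,4]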